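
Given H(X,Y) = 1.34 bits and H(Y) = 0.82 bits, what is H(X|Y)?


H(X|Y) = H(X,Y) - H(Y) = 1.34 - 0.82 = 0.52

0.52 bits


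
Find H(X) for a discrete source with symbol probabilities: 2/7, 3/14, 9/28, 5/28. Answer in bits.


H = -sum(p_i * log2(p_i)). Terms: -(2/7)*log2(2/7) = 0.516387; -(3/14)*log2(3/14) = 0.476227; -(9/28)*log2(9/28) = 0.526317; -(5/28)*log2(5/28) = 0.443826. H = 0.516387 + 0.476227 + 0.526317 + 0.443826 = 1.9628

1.9628 bits


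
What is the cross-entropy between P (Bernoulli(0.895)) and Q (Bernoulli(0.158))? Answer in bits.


H(P,Q) = -p*log2(q) - (1-p)*log2(1-q). -0.895*log2(0.158) = 2.382493; -0.105*log2(0.842) = 0.026051. H(P,Q) = 2.382493 + 0.026051 = 2.4085

2.4085 bits


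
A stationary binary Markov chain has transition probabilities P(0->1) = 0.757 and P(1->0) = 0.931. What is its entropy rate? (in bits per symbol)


Stationary distribution: pi_0 = p10/(p01+p10) = 0.5515, pi_1 = 0.4485. Entropy rate H' = pi_0*H(p01) + pi_1*H(p10) = 0.5515*0.8 + 0.4485*0.3622 = 0.6037

0.6037 bits/symbol


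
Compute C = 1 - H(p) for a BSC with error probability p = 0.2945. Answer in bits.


H(p) = -p*log2(p) - (1-p)*log2(1-p) = -0.2945*log2(0.2945) - 0.7055*log2(0.7055) = 0.519398 + 0.355065 = 0.8745. C = 1 - H(p) = 1 - 0.8745 = 0.1255

0.1255 bits


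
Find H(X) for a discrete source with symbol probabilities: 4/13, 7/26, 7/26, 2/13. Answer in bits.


H = -sum(p_i * log2(p_i)). Terms: -(4/13)*log2(4/13) = 0.523212; -(7/26)*log2(7/26) = 0.509677; -(7/26)*log2(7/26) = 0.509677; -(2/13)*log2(2/13) = 0.415452. H = 0.523212 + 0.509677 + 0.509677 + 0.415452 = 1.958

1.958 bits


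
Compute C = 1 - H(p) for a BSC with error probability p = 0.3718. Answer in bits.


H(p) = -p*log2(p) - (1-p)*log2(1-p) = -0.3718*log2(0.3718) - 0.6282*log2(0.6282) = 0.530708 + 0.421336 = 0.952. C = 1 - H(p) = 1 - 0.952 = 0.048

0.048 bits


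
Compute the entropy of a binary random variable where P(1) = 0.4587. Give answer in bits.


H = -p*log2(p) - (1-p)*log2(1-p). -0.4587*log2(0.4587) = 0.515752; -0.5413*log2(0.5413) = 0.479321. H = 0.515752 + 0.479321 = 0.9951

0.9951 bits


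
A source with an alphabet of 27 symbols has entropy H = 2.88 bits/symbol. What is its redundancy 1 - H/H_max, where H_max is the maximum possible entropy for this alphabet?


H_max = log2(K) = log2(27) = 4.7549 bits/symbol. Redundancy = 1 - H/H_max = 1 - 2.88/4.7549 = 1 - 0.6057 = 0.3943

0.3943


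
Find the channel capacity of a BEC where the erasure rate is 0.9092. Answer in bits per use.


C = 1 - epsilon = 1 - 0.9092 = 0.0908

0.0908 bits


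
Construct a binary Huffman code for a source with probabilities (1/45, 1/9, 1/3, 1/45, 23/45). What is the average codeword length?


Huffman construction (repeatedly merge the two least-probable nodes; each merge adds 1 bit to every symbol beneath it): 1/45 + 1/45 = 2/45; 2/45 + 1/9 = 7/45; 7/45 + 1/3 = 22/45; 22/45 + 23/45 = 1. Resulting codeword lengths (in the order the probabilities were given): (4, 3, 2, 4, 1). L_avg = sum(p_i * l_i) = 1/45*4 + 1/9*3 + 1/3*2 + 1/45*4 + 23/45*1 = 76/45 = 1.6889

1.6889 bits


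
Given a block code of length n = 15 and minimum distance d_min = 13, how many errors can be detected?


Detection capability = d_min - 1 = 13 - 1 = 12

12 errors


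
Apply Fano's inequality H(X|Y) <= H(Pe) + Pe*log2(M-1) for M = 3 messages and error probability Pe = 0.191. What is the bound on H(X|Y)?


H(Pe) = -Pe*log2(Pe) - (1-Pe)*log2(1-Pe) = -0.191*log2(0.191) - 0.809*log2(0.809) = 0.456176 + 0.247383 = 0.7036. Pe*log2(M-1) = 0.191*log2(2) = 0.191000. Bound = H(Pe) + Pe*log2(M-1) = 0.456176 + 0.247383 + 0.191000 = 0.8946

0.8946 bits


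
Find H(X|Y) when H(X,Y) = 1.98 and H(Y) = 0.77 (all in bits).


H(X|Y) = H(X,Y) - H(Y) = 1.98 - 0.77 = 1.21

1.21 bits


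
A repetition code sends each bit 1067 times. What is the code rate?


Rate = k/n = 1/1067

1/1067


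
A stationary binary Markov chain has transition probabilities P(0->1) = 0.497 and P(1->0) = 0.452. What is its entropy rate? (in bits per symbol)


Stationary distribution: pi_0 = p10/(p01+p10) = 0.4763, pi_1 = 0.5237. Entropy rate H' = pi_0*H(p01) + pi_1*H(p10) = 0.4763*1.0 + 0.5237*0.9933 = 0.9965

0.9965 bits/symbol


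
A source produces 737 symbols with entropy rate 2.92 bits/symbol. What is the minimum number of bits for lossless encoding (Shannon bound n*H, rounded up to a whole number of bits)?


Minimum bits >= n * H = 737 * 2.92 = 2152.04, rounded up to a whole number of bits = 2153

2153 bits


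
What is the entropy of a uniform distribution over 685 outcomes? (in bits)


H = log2(n) = log2(685) = 9.42

9.42 bits


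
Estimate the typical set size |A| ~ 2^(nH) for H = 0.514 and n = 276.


log2|A_typical| = nH = 276 * 0.514 = 141.864, so |A_typical| ~ 2^141.864 = 5.074e+42

5.074e+42


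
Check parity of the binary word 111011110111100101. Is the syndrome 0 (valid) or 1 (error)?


Syndrome = XOR of all bits = 1 XOR 1 XOR 1 XOR 0 XOR 1 XOR 1 XOR 1 XOR 1 XOR 0 XOR 1 XOR 1 XOR 1 XOR 1 XOR 0 XOR 0 XOR 1 XOR 0 XOR 1 = 1

1


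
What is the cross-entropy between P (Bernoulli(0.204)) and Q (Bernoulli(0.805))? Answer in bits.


H(P,Q) = -p*log2(q) - (1-p)*log2(1-q). -0.204*log2(0.805) = 0.063840; -0.796*log2(0.195) = 1.877329. H(P,Q) = 0.063840 + 1.877329 = 1.9412

1.9412 bits


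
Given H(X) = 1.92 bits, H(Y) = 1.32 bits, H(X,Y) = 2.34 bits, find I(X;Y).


I(X;Y) = H(X) + H(Y) - H(X,Y) = 1.92 + 1.32 - 2.34 = 0.9

0.9 bits


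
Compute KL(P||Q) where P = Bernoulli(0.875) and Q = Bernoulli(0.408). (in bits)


KL = p*log2(p/q) + (1-p)*log2((1-p)/(1-q)) = 0.875*log2(0.875/0.408) + 0.125*log2(0.125/0.592) = 0.6827

0.6827 bits


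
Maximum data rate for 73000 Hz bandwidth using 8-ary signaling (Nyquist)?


Rate = 2 * B * log2(M) = 2 * 73000 * 3.0 = 438000.0

438000.0 bps


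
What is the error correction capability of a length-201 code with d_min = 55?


Correction capability = floor((d-1)/2) = floor((55-1)/2) = 27

27 errors


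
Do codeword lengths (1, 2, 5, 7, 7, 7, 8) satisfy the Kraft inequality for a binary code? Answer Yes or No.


Kraft sum = sum(2^(-l_i)) = 0.8086, need <= 1. Result: satisfied (a binary prefix-free code with these lengths exists)

Yes


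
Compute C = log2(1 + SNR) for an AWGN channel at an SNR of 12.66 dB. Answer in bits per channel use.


SNR_linear = 10^(12.66/10) = 18.4502; C = log2(1 + SNR_linear) = log2(1 + 18.4502) = 4.2817

4.2817 bits/channel use


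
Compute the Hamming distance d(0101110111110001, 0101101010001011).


Count differing positions: . . . . . ^ ^ ^ . ^ ^ ^ ^ . ^ . = 8 differences

8


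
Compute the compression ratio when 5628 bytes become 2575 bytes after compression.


Ratio = original / compressed = 5628 / 2575 = 2.1856

2.1856


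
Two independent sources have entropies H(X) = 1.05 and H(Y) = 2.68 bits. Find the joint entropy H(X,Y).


For independent variables, H(X,Y) = H(X) + H(Y) = 1.05 + 2.68 = 3.73

3.73 bits


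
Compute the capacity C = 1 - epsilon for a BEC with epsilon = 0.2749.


C = 1 - epsilon = 1 - 0.2749 = 0.7251

0.7251 bits


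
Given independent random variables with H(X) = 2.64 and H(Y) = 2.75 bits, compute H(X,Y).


For independent variables, H(X,Y) = H(X) + H(Y) = 2.64 + 2.75 = 5.39

5.39 bits


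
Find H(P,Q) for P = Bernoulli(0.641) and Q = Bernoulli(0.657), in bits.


H(P,Q) = -p*log2(q) - (1-p)*log2(1-q). -0.641*log2(0.657) = 0.388468; -0.359*log2(0.343) = 0.554195. H(P,Q) = 0.388468 + 0.554195 = 0.9427

0.9427 bits


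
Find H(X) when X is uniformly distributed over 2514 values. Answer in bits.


H = log2(n) = log2(2514) = 11.2958

11.2958 bits


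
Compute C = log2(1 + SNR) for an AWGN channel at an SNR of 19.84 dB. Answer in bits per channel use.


SNR_linear = 10^(19.84/10) = 96.3829; C = log2(1 + SNR_linear) = log2(1 + 96.3829) = 6.6056

6.6056 bits/channel use


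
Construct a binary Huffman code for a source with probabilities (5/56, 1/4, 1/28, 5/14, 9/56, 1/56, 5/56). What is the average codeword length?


Huffman construction (repeatedly merge the two least-probable nodes; each merge adds 1 bit to every symbol beneath it): 1/56 + 1/28 = 3/56; 3/56 + 5/56 = 1/7; 5/56 + 1/7 = 13/56; 9/56 + 13/56 = 11/28; 1/4 + 5/14 = 17/28; 11/28 + 17/28 = 1. Resulting codeword lengths (in the order the probabilities were given): (4, 2, 5, 2, 2, 5, 3). L_avg = sum(p_i * l_i) = 5/56*4 + 1/4*2 + 1/28*5 + 5/14*2 + 9/56*2 + 1/56*5 + 5/56*3 = 17/7 = 2.4286

2.4286 bits


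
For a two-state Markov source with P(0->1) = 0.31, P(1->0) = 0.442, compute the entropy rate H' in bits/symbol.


Stationary distribution: pi_0 = p10/(p01+p10) = 0.5878, pi_1 = 0.4122. Entropy rate H' = pi_0*H(p01) + pi_1*H(p10) = 0.5878*0.8932 + 0.4122*0.9903 = 0.9332

0.9332 bits/symbol


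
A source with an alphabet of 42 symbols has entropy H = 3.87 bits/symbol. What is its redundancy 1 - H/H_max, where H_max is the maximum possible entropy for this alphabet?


H_max = log2(K) = log2(42) = 5.3923 bits/symbol. Redundancy = 1 - H/H_max = 1 - 3.87/5.3923 = 1 - 0.7177 = 0.2823

0.2823


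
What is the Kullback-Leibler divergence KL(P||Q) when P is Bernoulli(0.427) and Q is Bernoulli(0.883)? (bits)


KL = p*log2(p/q) + (1-p)*log2((1-p)/(1-q)) = 0.427*log2(0.427/0.883) + 0.573*log2(0.573/0.117) = 0.8658

0.8658 bits


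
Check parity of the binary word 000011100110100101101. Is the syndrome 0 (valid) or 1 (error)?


Syndrome = XOR of all bits = 0 XOR 0 XOR 0 XOR 0 XOR 1 XOR 1 XOR 1 XOR 0 XOR 0 XOR 1 XOR 1 XOR 0 XOR 1 XOR 0 XOR 0 XOR 1 XOR 0 XOR 1 XOR 1 XOR 0 XOR 1 = 0

0


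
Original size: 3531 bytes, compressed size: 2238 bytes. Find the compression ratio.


Ratio = original / compressed = 3531 / 2238 = 1.5777

1.5777


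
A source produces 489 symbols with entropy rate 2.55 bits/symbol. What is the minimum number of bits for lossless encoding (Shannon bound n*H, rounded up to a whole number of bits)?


Minimum bits >= n * H = 489 * 2.55 = 1246.95, rounded up to a whole number of bits = 1247

1247 bits


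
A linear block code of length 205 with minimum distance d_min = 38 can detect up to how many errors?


Detection capability = d_min - 1 = 38 - 1 = 37

37 errors


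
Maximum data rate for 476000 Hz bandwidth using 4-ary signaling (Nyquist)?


Rate = 2 * B * log2(M) = 2 * 476000 * 2.0 = 1904000.0

1904000.0 bps


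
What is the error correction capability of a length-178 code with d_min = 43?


Correction capability = floor((d-1)/2) = floor((43-1)/2) = 21

21 errors


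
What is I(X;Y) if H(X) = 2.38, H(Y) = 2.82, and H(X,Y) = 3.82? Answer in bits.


I(X;Y) = H(X) + H(Y) - H(X,Y) = 2.38 + 2.82 - 3.82 = 1.38

1.38 bits


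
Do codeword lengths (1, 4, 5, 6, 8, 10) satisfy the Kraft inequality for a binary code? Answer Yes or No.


Kraft sum = sum(2^(-l_i)) = 0.6143, need <= 1. Result: satisfied (a binary prefix-free code with these lengths exists)

Yes


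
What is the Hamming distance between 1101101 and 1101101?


Count differing positions: . . . . . . . = 0 differences

0


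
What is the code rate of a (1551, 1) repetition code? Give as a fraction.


Rate = k/n = 1/1551

1/1551


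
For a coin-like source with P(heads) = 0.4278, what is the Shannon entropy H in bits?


H = -p*log2(p) - (1-p)*log2(1-p). -0.4278*log2(0.4278) = 0.524051; -0.5722*log2(0.5722) = 0.460855. H = 0.524051 + 0.460855 = 0.9849

0.9849 bits


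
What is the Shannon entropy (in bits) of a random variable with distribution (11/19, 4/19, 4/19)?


H = -sum(p_i * log2(p_i)). Terms: -(11/19)*log2(11/19) = 0.456498; -(4/19)*log2(4/19) = 0.473248; -(4/19)*log2(4/19) = 0.473248. H = 0.456498 + 0.473248 + 0.473248 = 1.403

1.403 bits


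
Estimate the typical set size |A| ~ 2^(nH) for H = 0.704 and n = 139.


log2|A_typical| = nH = 139 * 0.704 = 97.856, so |A_typical| ~ 2^97.856 = 2.868e+29

2.868e+29


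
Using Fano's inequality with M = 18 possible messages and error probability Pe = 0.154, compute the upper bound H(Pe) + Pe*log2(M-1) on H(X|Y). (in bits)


H(Pe) = -Pe*log2(Pe) - (1-Pe)*log2(1-Pe) = -0.154*log2(0.154) - 0.846*log2(0.846) = 0.415646 + 0.204115 = 0.6198. Pe*log2(M-1) = 0.154*log2(17) = 0.629469. Bound = H(Pe) + Pe*log2(M-1) = 0.415646 + 0.204115 + 0.629469 = 1.2492

1.2492 bits


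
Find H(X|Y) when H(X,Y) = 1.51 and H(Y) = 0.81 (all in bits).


H(X|Y) = H(X,Y) - H(Y) = 1.51 - 0.81 = 0.7

0.7 bits


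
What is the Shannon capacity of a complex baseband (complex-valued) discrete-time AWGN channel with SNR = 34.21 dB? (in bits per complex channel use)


SNR_linear = 10^(34.21/10) = 2636.3314; C = log2(1 + SNR_linear) = log2(1 + 2636.3314) = 11.3649

11.3649 bits/channel use


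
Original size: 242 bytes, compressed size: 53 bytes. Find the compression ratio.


Ratio = original / compressed = 242 / 53 = 4.566

4.566


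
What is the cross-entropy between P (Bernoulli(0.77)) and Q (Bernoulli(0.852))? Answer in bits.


H(P,Q) = -p*log2(q) - (1-p)*log2(1-q). -0.77*log2(0.852) = 0.177927; -0.23*log2(0.148) = 0.633956. H(P,Q) = 0.177927 + 0.633956 = 0.8119

0.8119 bits


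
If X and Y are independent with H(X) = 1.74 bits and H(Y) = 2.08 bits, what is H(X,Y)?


For independent variables, H(X,Y) = H(X) + H(Y) = 1.74 + 2.08 = 3.82

3.82 bits


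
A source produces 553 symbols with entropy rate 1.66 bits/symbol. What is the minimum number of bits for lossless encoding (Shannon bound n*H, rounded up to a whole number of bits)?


Minimum bits >= n * H = 553 * 1.66 = 917.98, rounded up to a whole number of bits = 918

918 bits


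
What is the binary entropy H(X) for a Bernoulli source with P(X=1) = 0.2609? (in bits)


H = -p*log2(p) - (1-p)*log2(1-p). -0.2609*log2(0.2609) = 0.505737; -0.7391*log2(0.7391) = 0.322365. H = 0.505737 + 0.322365 = 0.8281

0.8281 bits


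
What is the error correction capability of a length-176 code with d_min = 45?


Correction capability = floor((d-1)/2) = floor((45-1)/2) = 22

22 errors


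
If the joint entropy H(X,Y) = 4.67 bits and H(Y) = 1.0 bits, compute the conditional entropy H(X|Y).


H(X|Y) = H(X,Y) - H(Y) = 4.67 - 1.0 = 3.67

3.67 bits


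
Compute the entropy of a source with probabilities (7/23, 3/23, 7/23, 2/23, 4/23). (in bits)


H = -sum(p_i * log2(p_i)). Terms: -(7/23)*log2(7/23) = 0.522324; -(3/23)*log2(3/23) = 0.383296; -(7/23)*log2(7/23) = 0.522324; -(2/23)*log2(2/23) = 0.306397; -(4/23)*log2(4/23) = 0.438880. H = 0.522324 + 0.383296 + 0.522324 + 0.306397 + 0.438880 = 2.1732

2.1732 bits


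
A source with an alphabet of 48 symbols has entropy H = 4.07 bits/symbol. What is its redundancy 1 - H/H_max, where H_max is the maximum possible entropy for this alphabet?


H_max = log2(K) = log2(48) = 5.585 bits/symbol. Redundancy = 1 - H/H_max = 1 - 4.07/5.585 = 1 - 0.7287 = 0.2713

0.2713


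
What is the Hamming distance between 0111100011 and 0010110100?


Count differing positions: . ^ . ^ . ^ . ^ ^ ^ = 6 differences

6


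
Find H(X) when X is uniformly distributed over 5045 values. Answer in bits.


H = log2(n) = log2(5045) = 12.3006

12.3006 bits


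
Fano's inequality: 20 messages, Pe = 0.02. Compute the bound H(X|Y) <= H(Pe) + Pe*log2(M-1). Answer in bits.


H(Pe) = -Pe*log2(Pe) - (1-Pe)*log2(1-Pe) = -0.02*log2(0.02) - 0.98*log2(0.98) = 0.112877 + 0.028563 = 0.1414. Pe*log2(M-1) = 0.02*log2(19) = 0.084959. Bound = H(Pe) + Pe*log2(M-1) = 0.112877 + 0.028563 + 0.084959 = 0.2264

0.2264 bits


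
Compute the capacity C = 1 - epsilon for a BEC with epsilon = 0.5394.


C = 1 - epsilon = 1 - 0.5394 = 0.4606

0.4606 bits


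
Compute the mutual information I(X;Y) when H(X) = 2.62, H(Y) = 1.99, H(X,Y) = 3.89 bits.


I(X;Y) = H(X) + H(Y) - H(X,Y) = 2.62 + 1.99 - 3.89 = 0.72

0.72 bits


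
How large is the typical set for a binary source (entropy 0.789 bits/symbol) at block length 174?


log2|A_typical| = nH = 174 * 0.789 = 137.286, so |A_typical| ~ 2^137.286 = 2.124e+41

2.124e+41


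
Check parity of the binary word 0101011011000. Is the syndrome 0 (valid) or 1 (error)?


Syndrome = XOR of all bits = 0 XOR 1 XOR 0 XOR 1 XOR 0 XOR 1 XOR 1 XOR 0 XOR 1 XOR 1 XOR 0 XOR 0 XOR 0 = 0

0


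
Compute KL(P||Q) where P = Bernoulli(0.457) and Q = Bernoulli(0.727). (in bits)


KL = p*log2(p/q) + (1-p)*log2((1-p)/(1-q)) = 0.457*log2(0.457/0.727) + 0.543*log2(0.543/0.273) = 0.2326

0.2326 bits


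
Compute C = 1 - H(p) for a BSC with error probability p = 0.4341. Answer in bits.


H(p) = -p*log2(p) - (1-p)*log2(1-p) = -0.4341*log2(0.4341) - 0.5659*log2(0.5659) = 0.522613 + 0.464819 = 0.9874. C = 1 - H(p) = 1 - 0.9874 = 0.0126

0.0126 bits


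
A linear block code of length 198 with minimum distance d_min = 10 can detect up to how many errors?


Detection capability = d_min - 1 = 10 - 1 = 9

9 errors


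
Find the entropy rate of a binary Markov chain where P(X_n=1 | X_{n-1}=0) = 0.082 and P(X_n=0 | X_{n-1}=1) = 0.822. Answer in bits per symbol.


Stationary distribution: pi_0 = p10/(p01+p10) = 0.9093, pi_1 = 0.0907. Entropy rate H' = pi_0*H(p01) + pi_1*H(p10) = 0.9093*0.4092 + 0.0907*0.6757 = 0.4334

0.4334 bits/symbol


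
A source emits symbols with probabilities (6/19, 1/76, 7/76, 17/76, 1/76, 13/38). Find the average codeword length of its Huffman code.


Huffman construction (repeatedly merge the two least-probable nodes; each merge adds 1 bit to every symbol beneath it): 1/76 + 1/76 = 1/38; 1/38 + 7/76 = 9/76; 9/76 + 17/76 = 13/38; 6/19 + 13/38 = 25/38; 13/38 + 25/38 = 1. Resulting codeword lengths (in the order the probabilities were given): (2, 4, 3, 2, 4, 2). L_avg = sum(p_i * l_i) = 6/19*2 + 1/76*4 + 7/76*3 + 17/76*2 + 1/76*4 + 13/38*2 = 163/76 = 2.1447

2.1447 bits


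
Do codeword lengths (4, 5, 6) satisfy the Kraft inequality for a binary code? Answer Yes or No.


Kraft sum = sum(2^(-l_i)) = 0.1094, need <= 1. Result: satisfied (a binary prefix-free code with these lengths exists)

Yes


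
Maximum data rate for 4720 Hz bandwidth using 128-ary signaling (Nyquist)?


Rate = 2 * B * log2(M) = 2 * 4720 * 7.0 = 66080.0

66080.0 bps


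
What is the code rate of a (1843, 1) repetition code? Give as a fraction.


Rate = k/n = 1/1843

1/1843


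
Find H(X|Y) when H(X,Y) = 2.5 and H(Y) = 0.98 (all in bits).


H(X|Y) = H(X,Y) - H(Y) = 2.5 - 0.98 = 1.52

1.52 bits


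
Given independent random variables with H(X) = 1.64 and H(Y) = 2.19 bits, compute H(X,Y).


For independent variables, H(X,Y) = H(X) + H(Y) = 1.64 + 2.19 = 3.83

3.83 bits


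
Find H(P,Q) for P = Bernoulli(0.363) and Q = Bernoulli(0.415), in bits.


H(P,Q) = -p*log2(q) - (1-p)*log2(1-q). -0.363*log2(0.415) = 0.460580; -0.637*log2(0.585) = 0.492714. H(P,Q) = 0.460580 + 0.492714 = 0.9533

0.9533 bits


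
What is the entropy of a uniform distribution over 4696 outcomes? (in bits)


H = log2(n) = log2(4696) = 12.1972

12.1972 bits


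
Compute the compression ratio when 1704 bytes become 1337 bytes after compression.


Ratio = original / compressed = 1704 / 1337 = 1.2745

1.2745


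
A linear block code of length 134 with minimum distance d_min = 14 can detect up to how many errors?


Detection capability = d_min - 1 = 14 - 1 = 13

13 errors


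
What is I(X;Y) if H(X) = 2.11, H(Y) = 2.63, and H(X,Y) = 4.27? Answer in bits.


I(X;Y) = H(X) + H(Y) - H(X,Y) = 2.11 + 2.63 - 4.27 = 0.47

0.47 bits


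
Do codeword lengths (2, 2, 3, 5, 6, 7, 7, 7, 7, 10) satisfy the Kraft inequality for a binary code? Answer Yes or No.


Kraft sum = sum(2^(-l_i)) = 0.7041, need <= 1. Result: satisfied (a binary prefix-free code with these lengths exists)

Yes


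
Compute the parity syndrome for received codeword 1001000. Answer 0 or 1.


Syndrome = XOR of all bits = 1 XOR 0 XOR 0 XOR 1 XOR 0 XOR 0 XOR 0 = 0

0


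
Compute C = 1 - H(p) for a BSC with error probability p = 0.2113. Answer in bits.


H(p) = -p*log2(p) - (1-p)*log2(1-p) = -0.2113*log2(0.2113) - 0.7887*log2(0.7887) = 0.473869 + 0.270091 = 0.744. C = 1 - H(p) = 1 - 0.744 = 0.256

0.256 bits


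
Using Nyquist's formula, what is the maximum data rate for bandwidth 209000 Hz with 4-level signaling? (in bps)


Rate = 2 * B * log2(M) = 2 * 209000 * 2.0 = 836000.0

836000.0 bps


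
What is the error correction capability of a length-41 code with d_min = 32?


Correction capability = floor((d-1)/2) = floor((32-1)/2) = 15

15 errors


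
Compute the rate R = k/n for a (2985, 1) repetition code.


Rate = k/n = 1/2985

1/2985


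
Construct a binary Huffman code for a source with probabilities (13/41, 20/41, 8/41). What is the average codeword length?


Huffman construction (repeatedly merge the two least-probable nodes; each merge adds 1 bit to every symbol beneath it): 8/41 + 13/41 = 21/41; 20/41 + 21/41 = 1. Resulting codeword lengths (in the order the probabilities were given): (2, 1, 2). L_avg = sum(p_i * l_i) = 13/41*2 + 20/41*1 + 8/41*2 = 62/41 = 1.5122

1.5122 bits


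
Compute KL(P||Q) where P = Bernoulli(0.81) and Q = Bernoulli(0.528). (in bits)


KL = p*log2(p/q) + (1-p)*log2((1-p)/(1-q)) = 0.81*log2(0.81/0.528) + 0.19*log2(0.19/0.472) = 0.2507

0.2507 bits


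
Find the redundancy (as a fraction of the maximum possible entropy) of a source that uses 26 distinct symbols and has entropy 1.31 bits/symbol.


H_max = log2(K) = log2(26) = 4.7004 bits/symbol. Redundancy = 1 - H/H_max = 1 - 1.31/4.7004 = 1 - 0.2787 = 0.7213

0.7213


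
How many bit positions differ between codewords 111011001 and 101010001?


Count differing positions: . ^ . . . ^ . . . = 2 differences

2


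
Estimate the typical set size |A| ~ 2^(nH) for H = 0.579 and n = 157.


log2|A_typical| = nH = 157 * 0.579 = 90.903, so |A_typical| ~ 2^90.903 = 2.315e+27

2.315e+27


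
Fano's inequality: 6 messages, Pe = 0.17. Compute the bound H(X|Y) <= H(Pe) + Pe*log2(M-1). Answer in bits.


H(Pe) = -Pe*log2(Pe) - (1-Pe)*log2(1-Pe) = -0.17*log2(0.17) - 0.83*log2(0.83) = 0.434587 + 0.223118 = 0.6577. Pe*log2(M-1) = 0.17*log2(5) = 0.394728. Bound = H(Pe) + Pe*log2(M-1) = 0.434587 + 0.223118 + 0.394728 = 1.0524

1.0524 bits


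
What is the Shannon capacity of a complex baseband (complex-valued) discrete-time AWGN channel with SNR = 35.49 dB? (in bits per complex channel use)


SNR_linear = 10^(35.49/10) = 3539.9734; C = log2(1 + SNR_linear) = log2(1 + 3539.9734) = 11.7899

11.7899 bits/channel use


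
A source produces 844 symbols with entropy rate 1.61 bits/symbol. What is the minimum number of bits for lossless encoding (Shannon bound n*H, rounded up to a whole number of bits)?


Minimum bits >= n * H = 844 * 1.61 = 1358.84, rounded up to a whole number of bits = 1359

1359 bits


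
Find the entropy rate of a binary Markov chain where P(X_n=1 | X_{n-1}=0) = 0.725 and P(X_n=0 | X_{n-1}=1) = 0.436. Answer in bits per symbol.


Stationary distribution: pi_0 = p10/(p01+p10) = 0.3755, pi_1 = 0.6245. Entropy rate H' = pi_0*H(p01) + pi_1*H(p10) = 0.3755*0.8485 + 0.6245*0.9881 = 0.9357

0.9357 bits/symbol


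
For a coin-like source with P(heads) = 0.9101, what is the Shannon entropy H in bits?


H = -p*log2(p) - (1-p)*log2(1-p). -0.9101*log2(0.9101) = 0.123685; -0.0899*log2(0.0899) = 0.312451. H = 0.123685 + 0.312451 = 0.4361

0.4361 bits


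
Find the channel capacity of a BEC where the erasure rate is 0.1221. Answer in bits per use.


C = 1 - epsilon = 1 - 0.1221 = 0.8779

0.8779 bits


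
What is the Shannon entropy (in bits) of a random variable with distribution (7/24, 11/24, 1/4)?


H = -sum(p_i * log2(p_i)). Terms: -(7/24)*log2(7/24) = 0.518469; -(11/24)*log2(11/24) = 0.515868; -(1/4)*log2(1/4) = 0.500000. H = 0.518469 + 0.515868 + 0.500000 = 1.5343

1.5343 bits


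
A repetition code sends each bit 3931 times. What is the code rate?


Rate = k/n = 1/3931

1/3931


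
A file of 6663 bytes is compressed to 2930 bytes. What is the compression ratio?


Ratio = original / compressed = 6663 / 2930 = 2.2741

2.2741


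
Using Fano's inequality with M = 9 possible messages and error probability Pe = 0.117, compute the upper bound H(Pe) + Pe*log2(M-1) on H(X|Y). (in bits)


H(Pe) = -Pe*log2(Pe) - (1-Pe)*log2(1-Pe) = -0.117*log2(0.117) - 0.883*log2(0.883) = 0.362164 + 0.158511 = 0.5207. Pe*log2(M-1) = 0.117*log2(8) = 0.351000. Bound = H(Pe) + Pe*log2(M-1) = 0.362164 + 0.158511 + 0.351000 = 0.8717

0.8717 bits


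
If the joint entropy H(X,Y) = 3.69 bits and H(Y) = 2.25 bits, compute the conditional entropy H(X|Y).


H(X|Y) = H(X,Y) - H(Y) = 3.69 - 2.25 = 1.44

1.44 bits


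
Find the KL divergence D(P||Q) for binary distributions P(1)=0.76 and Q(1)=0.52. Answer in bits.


KL = p*log2(p/q) + (1-p)*log2((1-p)/(1-q)) = 0.76*log2(0.76/0.52) + 0.24*log2(0.24/0.48) = 0.1761

0.1761 bits


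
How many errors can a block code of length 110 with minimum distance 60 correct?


Correction capability = floor((d-1)/2) = floor((60-1)/2) = 29

29 errors


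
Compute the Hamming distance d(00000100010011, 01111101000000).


Count differing positions: . ^ ^ ^ ^ . . ^ . ^ . . ^ ^ = 8 differences

8


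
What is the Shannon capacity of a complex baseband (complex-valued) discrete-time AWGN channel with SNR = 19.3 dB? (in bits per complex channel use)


SNR_linear = 10^(19.3/10) = 85.1138; C = log2(1 + SNR_linear) = log2(1 + 85.1138) = 6.4282

6.4282 bits/channel use


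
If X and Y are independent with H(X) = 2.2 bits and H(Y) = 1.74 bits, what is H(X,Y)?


For independent variables, H(X,Y) = H(X) + H(Y) = 2.2 + 1.74 = 3.94

3.94 bits


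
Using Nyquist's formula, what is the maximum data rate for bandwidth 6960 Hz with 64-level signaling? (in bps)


Rate = 2 * B * log2(M) = 2 * 6960 * 6.0 = 83520.0

83520.0 bps


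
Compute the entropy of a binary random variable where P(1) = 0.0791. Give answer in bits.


H = -p*log2(p) - (1-p)*log2(1-p). -0.0791*log2(0.0791) = 0.289520; -0.9209*log2(0.9209) = 0.109480. H = 0.289520 + 0.109480 = 0.399

0.399 bits


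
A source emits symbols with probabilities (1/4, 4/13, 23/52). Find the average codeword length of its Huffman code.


Huffman construction (repeatedly merge the two least-probable nodes; each merge adds 1 bit to every symbol beneath it): 1/4 + 4/13 = 29/52; 23/52 + 29/52 = 1. Resulting codeword lengths (in the order the probabilities were given): (2, 2, 1). L_avg = sum(p_i * l_i) = 1/4*2 + 4/13*2 + 23/52*1 = 81/52 = 1.5577

1.5577 bits


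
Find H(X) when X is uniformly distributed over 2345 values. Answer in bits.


H = log2(n) = log2(2345) = 11.1954

11.1954 bits


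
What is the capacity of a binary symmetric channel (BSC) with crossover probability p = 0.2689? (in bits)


H(p) = -p*log2(p) - (1-p)*log2(1-p) = -0.2689*log2(0.2689) - 0.7311*log2(0.7311) = 0.509527 + 0.330354 = 0.8399. C = 1 - H(p) = 1 - 0.8399 = 0.1601

0.1601 bits


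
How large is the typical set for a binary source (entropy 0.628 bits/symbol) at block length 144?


log2|A_typical| = nH = 144 * 0.628 = 90.432, so |A_typical| ~ 2^90.432 = 1.670e+27

1.670e+27


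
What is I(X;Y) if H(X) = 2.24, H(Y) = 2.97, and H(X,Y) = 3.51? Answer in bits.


I(X;Y) = H(X) + H(Y) - H(X,Y) = 2.24 + 2.97 - 3.51 = 1.7

1.7 bits


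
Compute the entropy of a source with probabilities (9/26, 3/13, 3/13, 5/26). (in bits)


H = -sum(p_i * log2(p_i)). Terms: -(9/26)*log2(9/26) = 0.529794; -(3/13)*log2(3/13) = 0.488187; -(3/13)*log2(3/13) = 0.488187; -(5/26)*log2(5/26) = 0.457406. H = 0.529794 + 0.488187 + 0.488187 + 0.457406 = 1.9636

1.9636 bits


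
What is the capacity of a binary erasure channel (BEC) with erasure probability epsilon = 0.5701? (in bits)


C = 1 - epsilon = 1 - 0.5701 = 0.4299

0.4299 bits


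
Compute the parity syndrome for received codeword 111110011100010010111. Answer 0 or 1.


Syndrome = XOR of all bits = 1 XOR 1 XOR 1 XOR 1 XOR 1 XOR 0 XOR 0 XOR 1 XOR 1 XOR 1 XOR 0 XOR 0 XOR 0 XOR 1 XOR 0 XOR 0 XOR 1 XOR 0 XOR 1 XOR 1 XOR 1 = 1

1


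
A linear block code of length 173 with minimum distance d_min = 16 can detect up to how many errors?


Detection capability = d_min - 1 = 16 - 1 = 15

15 errors


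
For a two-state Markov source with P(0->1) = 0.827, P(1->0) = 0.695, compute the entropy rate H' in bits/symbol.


Stationary distribution: pi_0 = p10/(p01+p10) = 0.4566, pi_1 = 0.5434. Entropy rate H' = pi_0*H(p01) + pi_1*H(p10) = 0.4566*0.6645 + 0.5434*0.8873 = 0.7856

0.7856 bits/symbol


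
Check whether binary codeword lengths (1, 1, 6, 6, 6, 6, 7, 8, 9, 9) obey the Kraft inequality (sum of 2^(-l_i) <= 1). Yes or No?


Kraft sum = sum(2^(-l_i)) = 1.0781, need <= 1. Result: violated (a binary prefix-free code with these lengths cannot exist)

No


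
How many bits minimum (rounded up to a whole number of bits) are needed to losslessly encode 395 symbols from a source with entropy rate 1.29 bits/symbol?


Minimum bits >= n * H = 395 * 1.29 = 509.55, rounded up to a whole number of bits = 510

510 bits


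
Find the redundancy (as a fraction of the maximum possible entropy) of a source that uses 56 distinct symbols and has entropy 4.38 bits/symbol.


H_max = log2(K) = log2(56) = 5.8074 bits/symbol. Redundancy = 1 - H/H_max = 1 - 4.38/5.8074 = 1 - 0.7542 = 0.2458

0.2458


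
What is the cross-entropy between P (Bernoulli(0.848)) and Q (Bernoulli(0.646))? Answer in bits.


H(P,Q) = -p*log2(q) - (1-p)*log2(1-q). -0.848*log2(0.646) = 0.534574; -0.152*log2(0.354) = 0.227723. H(P,Q) = 0.534574 + 0.227723 = 0.7623

0.7623 bits


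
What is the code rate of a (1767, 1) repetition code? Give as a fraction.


Rate = k/n = 1/1767

1/1767


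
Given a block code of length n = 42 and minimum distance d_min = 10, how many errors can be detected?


Detection capability = d_min - 1 = 10 - 1 = 9

9 errors


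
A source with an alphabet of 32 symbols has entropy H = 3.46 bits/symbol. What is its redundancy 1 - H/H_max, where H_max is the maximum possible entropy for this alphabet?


H_max = log2(K) = log2(32) = 5.0 bits/symbol. Redundancy = 1 - H/H_max = 1 - 3.46/5.0 = 1 - 0.692 = 0.308

0.308


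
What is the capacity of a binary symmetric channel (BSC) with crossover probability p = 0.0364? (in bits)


H(p) = -p*log2(p) - (1-p)*log2(1-p) = -0.0364*log2(0.0364) - 0.9636*log2(0.9636) = 0.173989 + 0.051547 = 0.2255. C = 1 - H(p) = 1 - 0.2255 = 0.7745

0.7745 bits


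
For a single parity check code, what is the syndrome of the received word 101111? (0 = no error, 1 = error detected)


Syndrome = XOR of all bits = 1 XOR 0 XOR 1 XOR 1 XOR 1 XOR 1 = 1

1


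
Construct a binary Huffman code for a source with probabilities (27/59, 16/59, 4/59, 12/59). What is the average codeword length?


Huffman construction (repeatedly merge the two least-probable nodes; each merge adds 1 bit to every symbol beneath it): 4/59 + 12/59 = 16/59; 16/59 + 16/59 = 32/59; 27/59 + 32/59 = 1. Resulting codeword lengths (in the order the probabilities were given): (1, 2, 3, 3). L_avg = sum(p_i * l_i) = 27/59*1 + 16/59*2 + 4/59*3 + 12/59*3 = 107/59 = 1.8136

1.8136 bits


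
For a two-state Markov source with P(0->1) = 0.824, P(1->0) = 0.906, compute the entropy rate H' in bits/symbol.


Stationary distribution: pi_0 = p10/(p01+p10) = 0.5237, pi_1 = 0.4763. Entropy rate H' = pi_0*H(p01) + pi_1*H(p10) = 0.5237*0.6712 + 0.4763*0.4497 = 0.5657

0.5657 bits/symbol


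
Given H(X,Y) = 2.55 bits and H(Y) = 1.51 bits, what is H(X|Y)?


H(X|Y) = H(X,Y) - H(Y) = 2.55 - 1.51 = 1.04

1.04 bits


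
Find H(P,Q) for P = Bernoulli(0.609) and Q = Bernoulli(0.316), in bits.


H(P,Q) = -p*log2(q) - (1-p)*log2(1-q). -0.609*log2(0.316) = 1.012160; -0.391*log2(0.684) = 0.214241. H(P,Q) = 1.012160 + 0.214241 = 1.2264

1.2264 bits


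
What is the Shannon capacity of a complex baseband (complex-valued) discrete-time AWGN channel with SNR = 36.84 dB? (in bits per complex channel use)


SNR_linear = 10^(36.84/10) = 4830.588; C = log2(1 + SNR_linear) = log2(1 + 4830.588) = 12.2383

12.2383 bits/channel use


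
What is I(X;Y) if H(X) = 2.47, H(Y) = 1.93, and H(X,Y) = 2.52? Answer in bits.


I(X;Y) = H(X) + H(Y) - H(X,Y) = 2.47 + 1.93 - 2.52 = 1.88

1.88 bits


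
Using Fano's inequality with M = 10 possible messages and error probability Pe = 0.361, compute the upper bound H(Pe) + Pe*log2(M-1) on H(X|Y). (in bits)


H(Pe) = -Pe*log2(Pe) - (1-Pe)*log2(1-Pe) = -0.361*log2(0.361) - 0.639*log2(0.639) = 0.530644 + 0.412866 = 0.9435. Pe*log2(M-1) = 0.361*log2(9) = 1.144343. Bound = H(Pe) + Pe*log2(M-1) = 0.530644 + 0.412866 + 1.144343 = 2.0879

2.0879 bits


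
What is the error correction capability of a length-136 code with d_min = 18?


Correction capability = floor((d-1)/2) = floor((18-1)/2) = 8

8 errors


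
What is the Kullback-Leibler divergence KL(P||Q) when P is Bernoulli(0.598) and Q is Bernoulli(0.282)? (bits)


KL = p*log2(p/q) + (1-p)*log2((1-p)/(1-q)) = 0.598*log2(0.598/0.282) + 0.402*log2(0.402/0.718) = 0.3121

0.3121 bits


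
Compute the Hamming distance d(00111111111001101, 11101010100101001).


Count differing positions: ^ ^ . ^ . ^ . ^ . ^ ^ ^ . . ^ . . = 9 differences

9


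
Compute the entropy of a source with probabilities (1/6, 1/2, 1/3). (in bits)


H = -sum(p_i * log2(p_i)). Terms: -(1/6)*log2(1/6) = 0.430827; -(1/2)*log2(1/2) = 0.500000; -(1/3)*log2(1/3) = 0.528321. H = 0.430827 + 0.500000 + 0.528321 = 1.4591

1.4591 bits


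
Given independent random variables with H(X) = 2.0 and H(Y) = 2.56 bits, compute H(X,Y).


For independent variables, H(X,Y) = H(X) + H(Y) = 2.0 + 2.56 = 4.56

4.56 bits


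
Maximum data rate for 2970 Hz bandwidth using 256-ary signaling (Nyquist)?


Rate = 2 * B * log2(M) = 2 * 2970 * 8.0 = 47520.0

47520.0 bps


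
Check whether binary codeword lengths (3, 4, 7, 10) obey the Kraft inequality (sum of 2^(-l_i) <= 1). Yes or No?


Kraft sum = sum(2^(-l_i)) = 0.1963, need <= 1. Result: satisfied (a binary prefix-free code with these lengths exists)

Yes


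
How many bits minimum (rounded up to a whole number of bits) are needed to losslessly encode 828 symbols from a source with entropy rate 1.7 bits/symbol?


Minimum bits >= n * H = 828 * 1.7 = 1407.6, rounded up to a whole number of bits = 1408

1408 bits


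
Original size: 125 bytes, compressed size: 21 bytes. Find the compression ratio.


Ratio = original / compressed = 125 / 21 = 5.9524

5.9524


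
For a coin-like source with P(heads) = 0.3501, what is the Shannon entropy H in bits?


H = -p*log2(p) - (1-p)*log2(1-p). -0.3501*log2(0.3501) = 0.530108; -0.6499*log2(0.6499) = 0.404050. H = 0.530108 + 0.404050 = 0.9342

0.9342 bits


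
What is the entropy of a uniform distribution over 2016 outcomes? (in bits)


H = log2(n) = log2(2016) = 10.9773

10.9773 bits


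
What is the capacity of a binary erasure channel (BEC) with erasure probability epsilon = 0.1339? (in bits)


C = 1 - epsilon = 1 - 0.1339 = 0.8661

0.8661 bits


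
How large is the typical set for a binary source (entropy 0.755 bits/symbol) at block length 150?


log2|A_typical| = nH = 150 * 0.755 = 113.25, so |A_typical| ~ 2^113.25 = 1.235e+34

1.235e+34


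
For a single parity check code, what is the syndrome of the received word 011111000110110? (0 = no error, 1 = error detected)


Syndrome = XOR of all bits = 0 XOR 1 XOR 1 XOR 1 XOR 1 XOR 1 XOR 0 XOR 0 XOR 0 XOR 1 XOR 1 XOR 0 XOR 1 XOR 1 XOR 0 = 1

1


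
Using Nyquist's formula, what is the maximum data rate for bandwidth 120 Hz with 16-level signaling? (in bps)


Rate = 2 * B * log2(M) = 2 * 120 * 4.0 = 960.0

960.0 bps


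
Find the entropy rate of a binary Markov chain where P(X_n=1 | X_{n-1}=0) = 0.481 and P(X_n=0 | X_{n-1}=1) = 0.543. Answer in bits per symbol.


Stationary distribution: pi_0 = p10/(p01+p10) = 0.5303, pi_1 = 0.4697. Entropy rate H' = pi_0*H(p01) + pi_1*H(p10) = 0.5303*0.999 + 0.4697*0.9947 = 0.9969

0.9969 bits/symbol


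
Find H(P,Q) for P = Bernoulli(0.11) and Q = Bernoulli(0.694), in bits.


H(P,Q) = -p*log2(q) - (1-p)*log2(1-q). -0.11*log2(0.694) = 0.057969; -0.89*log2(0.306) = 1.520473. H(P,Q) = 0.057969 + 1.520473 = 1.5784

1.5784 bits


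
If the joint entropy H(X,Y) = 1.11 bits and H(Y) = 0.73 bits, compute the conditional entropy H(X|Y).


H(X|Y) = H(X,Y) - H(Y) = 1.11 - 0.73 = 0.38

0.38 bits


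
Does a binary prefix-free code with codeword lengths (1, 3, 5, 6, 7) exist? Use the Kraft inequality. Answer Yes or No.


Kraft sum = sum(2^(-l_i)) = 0.6797, need <= 1. Result: satisfied (a binary prefix-free code with these lengths exists)

Yes


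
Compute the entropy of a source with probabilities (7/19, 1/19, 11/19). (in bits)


H = -sum(p_i * log2(p_i)). Terms: -(7/19)*log2(7/19) = 0.530737; -(1/19)*log2(1/19) = 0.223575; -(11/19)*log2(11/19) = 0.456498. H = 0.530737 + 0.223575 + 0.456498 = 1.2108

1.2108 bits


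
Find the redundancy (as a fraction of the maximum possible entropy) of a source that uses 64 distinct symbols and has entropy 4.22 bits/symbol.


H_max = log2(K) = log2(64) = 6.0 bits/symbol. Redundancy = 1 - H/H_max = 1 - 4.22/6.0 = 1 - 0.7033 = 0.2967

0.2967


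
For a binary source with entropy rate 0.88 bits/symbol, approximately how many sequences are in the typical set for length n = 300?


log2|A_typical| = nH = 300 * 0.88 = 264.0, so |A_typical| ~ 2^264.0 = 2.964e+79

2.964e+79


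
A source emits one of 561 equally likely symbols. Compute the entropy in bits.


H = log2(n) = log2(561) = 9.1319

9.1319 bits


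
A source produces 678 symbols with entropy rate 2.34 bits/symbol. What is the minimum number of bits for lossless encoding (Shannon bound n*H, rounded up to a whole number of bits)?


Minimum bits >= n * H = 678 * 2.34 = 1586.52, rounded up to a whole number of bits = 1587

1587 bits


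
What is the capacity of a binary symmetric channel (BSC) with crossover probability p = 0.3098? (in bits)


H(p) = -p*log2(p) - (1-p)*log2(1-p) = -0.3098*log2(0.3098) - 0.6902*log2(0.6902) = 0.523745 + 0.369197 = 0.8929. C = 1 - H(p) = 1 - 0.8929 = 0.1071

0.1071 bits


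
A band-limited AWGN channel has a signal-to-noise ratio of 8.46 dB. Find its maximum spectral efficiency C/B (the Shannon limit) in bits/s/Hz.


SNR_linear = 10^(8.46/10) = 7.0146; C/B = log2(1 + SNR_linear) = log2(1 + 7.0146) = 3.0026

3.0026 bits/s/Hz


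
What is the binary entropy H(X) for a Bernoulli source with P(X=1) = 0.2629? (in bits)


H = -p*log2(p) - (1-p)*log2(1-p). -0.2629*log2(0.2629) = 0.506717; -0.7371*log2(0.7371) = 0.324374. H = 0.506717 + 0.324374 = 0.8311

0.8311 bits


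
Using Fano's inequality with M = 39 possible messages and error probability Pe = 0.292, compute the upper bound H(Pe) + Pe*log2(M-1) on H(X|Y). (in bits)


H(Pe) = -Pe*log2(Pe) - (1-Pe)*log2(1-Pe) = -0.292*log2(0.292) - 0.708*log2(0.708) = 0.518580 + 0.352711 = 0.8713. Pe*log2(M-1) = 0.292*log2(38) = 1.532395. Bound = H(Pe) + Pe*log2(M-1) = 0.518580 + 0.352711 + 1.532395 = 2.4037

2.4037 bits


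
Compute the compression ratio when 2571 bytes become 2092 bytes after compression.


Ratio = original / compressed = 2571 / 2092 = 1.229

1.229


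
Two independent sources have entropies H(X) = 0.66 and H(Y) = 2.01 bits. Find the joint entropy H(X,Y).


For independent variables, H(X,Y) = H(X) + H(Y) = 0.66 + 2.01 = 2.67

2.67 bits


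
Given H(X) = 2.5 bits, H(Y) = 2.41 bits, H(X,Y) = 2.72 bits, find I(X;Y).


I(X;Y) = H(X) + H(Y) - H(X,Y) = 2.5 + 2.41 - 2.72 = 2.19

2.19 bits
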